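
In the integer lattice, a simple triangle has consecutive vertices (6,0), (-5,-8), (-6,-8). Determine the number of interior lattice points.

2

By the shoelace formula, twice the signed area is |(6·(-8) − (-5)·0) + ((-5)·(-8) − (-6)·(-8)) + ((-6)·0 − 6·(-8))| = 8, so the area is 4.
The number of boundary lattice points is Σ gcd(|Δx|,|Δy|) = gcd(11,8) + gcd(1,0) + gcd(12,8) = 1+1+4 = 6.
By Pick's theorem A = I + B/2 − 1, so I = 4 − 6/2 + 1 = 2.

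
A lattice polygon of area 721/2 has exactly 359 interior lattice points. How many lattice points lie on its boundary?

Pick's theorem gives A = I + B/2 − 1, so B = 2(A − I + 1) = 2(721/2 − 359 + 1) = 5.

5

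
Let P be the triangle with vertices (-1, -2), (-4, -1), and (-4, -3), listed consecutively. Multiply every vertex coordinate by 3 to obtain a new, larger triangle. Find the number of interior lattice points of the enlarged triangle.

22

The shoelace formula gives twice the area as |[(-1)·(-1) − (-4)·(-2)] + [(-4)·(-3) − (-4)·(-1)] + [(-4)·(-2) − (-1)·(-3)]| = 6, so the area is 3.
Along each edge there are gcd(|Δx|,|Δy|)+1 lattice points, so counting each shared vertex once the boundary has gcd(3,1) + gcd(0,2) + gcd(3,1) = 1+2+1 = 4.
Scaling by 3 multiplies the area by 3² = 9 (so the new area is 27) and multiplies the boundary lattice-point count by 3, giving 12.
By Pick's theorem, the interior count of the dilated polygon is 27 − 12/2 + 1 = 22.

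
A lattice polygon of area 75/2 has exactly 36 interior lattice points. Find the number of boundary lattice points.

5

Pick's theorem gives A = I + B/2 − 1, so B = 2(A − I + 1) = 2(75/2 − 36 + 1) = 5.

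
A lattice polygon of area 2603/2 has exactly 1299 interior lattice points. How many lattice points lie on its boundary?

Pick's theorem gives A = I + B/2 − 1, so B = 2(A − I + 1) = 2(2603/2 − 1299 + 1) = 7.

7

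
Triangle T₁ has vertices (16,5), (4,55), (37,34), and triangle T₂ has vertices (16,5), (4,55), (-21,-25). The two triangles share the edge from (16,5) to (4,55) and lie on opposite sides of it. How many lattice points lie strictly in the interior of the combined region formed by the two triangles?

The union is the simple quadrilateral with vertices (16,5), (37,34), (4,55), (-21,-25) in order.
By the shoelace formula, twice the signed area is |[16·34 − 37·5] + [37·55 − 4·34] + [4·(-25) − (-21)·55] + [(-21)·5 − 16·(-25)]| = 3608, so the area is 1804.
Along each edge there are gcd(|Δx|,|Δy|)+1 lattice points, so counting each shared vertex once the boundary has gcd(21,29) + gcd(33,21) + gcd(25,80) + gcd(37,30) = 1+3+5+1 = 10.
By Pick's theorem I = A − B/2 + 1 = 1804 − 10/2 + 1 = 1800.

1800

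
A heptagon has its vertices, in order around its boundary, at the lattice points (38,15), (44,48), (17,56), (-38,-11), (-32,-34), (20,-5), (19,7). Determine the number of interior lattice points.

Using the shoelace formula, 2A = |[38·48 − 44·15] + [44·56 − 17·48] + [17·(-11) − (-38)·56] + [(-38)·(-34) − (-32)·(-11)] + [(-32)·(-5) − 20·(-34)] + [20·7 − 19·(-5)] + [19·15 − 38·7]| = 6787, so the area is 3393.5.
Summing gcd(|Δx|,|Δy|) over the edges gives the boundary count: gcd(6,33) + gcd(27,8) + gcd(55,67) + gcd(6,23) + gcd(52,29) + gcd(1,12) + gcd(19,8) = 3+1+1+1+1+1+1 = 9.
By Pick's theorem A = I + B/2 − 1, so I = 3393.5 − 9/2 + 1 = 3390.

3390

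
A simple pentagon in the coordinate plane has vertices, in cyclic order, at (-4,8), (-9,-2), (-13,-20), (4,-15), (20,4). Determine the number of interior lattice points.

The shoelace formula gives twice the area as |((-4)·(-2) − (-9)·8) + ((-9)·(-20) − (-13)·(-2)) + ((-13)·(-15) − 4·(-20)) + (4·4 − 20·(-15)) + (20·8 − (-4)·4)| = 1001, so the area is 1001/2.
The number of boundary lattice points is Σ gcd(|Δx|,|Δy|) = gcd(5,10) + gcd(4,18) + gcd(17,5) + gcd(16,19) + gcd(24,4) = 5+2+1+1+4 = 13.
Pick's theorem gives I = A − B/2 + 1 = 1001/2 − 13/2 + 1 = 495.

495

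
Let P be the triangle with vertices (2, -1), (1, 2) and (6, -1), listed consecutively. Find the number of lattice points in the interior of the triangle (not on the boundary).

The shoelace formula gives twice the area as |(2·2 − 1·(-1)) + (1·(-1) − 6·2) + (6·(-1) − 2·(-1))| = 12, so the area is 6.
Summing gcd(|Δx|,|Δy|) over the edges gives the boundary count: gcd(1,3) + gcd(5,3) + gcd(4,0) = 1+1+4 = 6.
Pick's theorem gives I = A − B/2 + 1 = 6 − 6/2 + 1 = 4.

4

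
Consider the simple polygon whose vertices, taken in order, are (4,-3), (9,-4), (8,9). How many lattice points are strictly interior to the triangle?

Using the shoelace formula, 2A = |(4·(-4) − 9·(-3)) + (9·9 − 8·(-4)) + (8·(-3) − 4·9)| = 64, so the area is 32.
The number of boundary lattice points is Σ gcd(|Δx|,|Δy|) = gcd(5,1) + gcd(1,13) + gcd(4,12) = 1+1+4 = 6.
By Pick's theorem A = I + B/2 − 1, so I = 32 − 6/2 + 1 = 30.

30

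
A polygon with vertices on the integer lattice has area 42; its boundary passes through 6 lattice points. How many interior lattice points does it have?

40

From Pick's theorem, I = A − B/2 + 1 = 42 − 6/2 + 1 = 40.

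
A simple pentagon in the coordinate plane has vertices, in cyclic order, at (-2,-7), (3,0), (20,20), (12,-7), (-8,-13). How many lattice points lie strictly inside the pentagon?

Using the shoelace formula, 2A = |((-2)·0 − 3·(-7)) + (3·20 − 20·0) + (20·(-7) − 12·20) + (12·(-13) − (-8)·(-7)) + ((-8)·(-7) − (-2)·(-13))| = 481, so the area is 481/2.
The number of boundary lattice points is Σ gcd(|Δx|,|Δy|) = gcd(5,7) + gcd(17,20) + gcd(8,27) + gcd(20,6) + gcd(6,6) = 1+1+1+2+6 = 11.
By Pick's theorem A = I + B/2 − 1, so I = 481/2 − 11/2 + 1 = 236.

236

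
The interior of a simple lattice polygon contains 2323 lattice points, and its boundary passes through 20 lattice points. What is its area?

2332

Pick's theorem states A = I + B/2 − 1, so A = 2323 + 20/2 − 1 = 2332.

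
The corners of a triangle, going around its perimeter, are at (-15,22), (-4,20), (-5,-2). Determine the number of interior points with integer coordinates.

Using the shoelace formula, 2A = |[(-15)·20 − (-4)·22] + [(-4)·(-2) − (-5)·20] + [(-5)·22 − (-15)·(-2)]| = 244, so the area is 122.
Summing gcd(|Δx|,|Δy|) over the edges gives the boundary count: gcd(11,2) + gcd(1,22) + gcd(10,24) = 1+1+2 = 4.
Pick's theorem gives I = A − B/2 + 1 = 122 − 4/2 + 1 = 121.

121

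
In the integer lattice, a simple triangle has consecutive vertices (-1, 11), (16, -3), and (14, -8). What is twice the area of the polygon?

By the shoelace formula, twice the signed area is |[(-1)·(-3) − 16·11] + [16·(-8) − 14·(-3)] + [14·11 − (-1)·(-8)]| = 113, so the area is 56.5.

113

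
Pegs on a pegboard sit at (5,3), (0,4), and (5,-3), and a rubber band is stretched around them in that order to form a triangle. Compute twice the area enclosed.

By the shoelace formula, twice the signed area is |(5·4 − 0·3) + (0·(-3) − 5·4) + (5·3 − 5·(-3))| = 30, so the area is 15.

30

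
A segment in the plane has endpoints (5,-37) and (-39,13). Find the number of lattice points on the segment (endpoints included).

The number of lattice points on a segment between lattice points is gcd(|Δx|,|Δy|) + 1 = gcd(44,50) + 1 = 2 + 1 = 3.

3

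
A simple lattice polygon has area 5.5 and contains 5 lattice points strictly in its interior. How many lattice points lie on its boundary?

Pick's theorem gives A = I + B/2 − 1, so B = 2(A − I + 1) = 2(5.5 − 5 + 1) = 3.

3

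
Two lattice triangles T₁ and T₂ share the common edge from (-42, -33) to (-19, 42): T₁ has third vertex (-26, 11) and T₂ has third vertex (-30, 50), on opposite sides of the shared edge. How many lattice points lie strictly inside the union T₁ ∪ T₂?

596

The union is the simple quadrilateral with vertices (-42, -33), (-26, 11), (-19, 42), (-30, 50) in order.
The shoelace formula gives twice the area as |((-42)·11 − (-26)·(-33)) + ((-26)·42 − (-19)·11) + ((-19)·50 − (-30)·42) + ((-30)·(-33) − (-42)·50)| = 1197, so the area is 598.5.
Along each edge there are gcd(|Δx|,|Δy|)+1 lattice points, so counting each shared vertex once the boundary has gcd(16,44) + gcd(7,31) + gcd(11,8) + gcd(12,83) = 4+1+1+1 = 7.
By Pick's theorem I = A − B/2 + 1 = 598.5 − 7/2 + 1 = 596.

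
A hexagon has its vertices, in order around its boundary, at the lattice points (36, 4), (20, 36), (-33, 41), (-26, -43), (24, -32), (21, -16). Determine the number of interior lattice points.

4246

Using the shoelace formula, 2A = |[36·36 − 20·4] + [20·41 − (-33)·36] + [(-33)·(-43) − (-26)·41] + [(-26)·(-32) − 24·(-43)] + [24·(-16) − 21·(-32)] + [21·4 − 36·(-16)]| = 8521, so the area is 4260.5.
Summing gcd(|Δx|,|Δy|) over the edges gives the boundary count: gcd(16,32) + gcd(53,5) + gcd(7,84) + gcd(50,11) + gcd(3,16) + gcd(15,20) = 16+1+7+1+1+5 = 31.
Pick's theorem gives I = A − B/2 + 1 = 4260.5 − 31/2 + 1 = 4246.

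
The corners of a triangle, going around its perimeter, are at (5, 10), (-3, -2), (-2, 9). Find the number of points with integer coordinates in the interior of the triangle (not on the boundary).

Using the shoelace formula, 2A = |[5·(-2) − (-3)·10] + [(-3)·9 − (-2)·(-2)] + [(-2)·10 − 5·9]| = 76, so the area is 38.
Along each edge there are gcd(|Δx|,|Δy|)+1 lattice points, so counting each shared vertex once the boundary has gcd(8,12) + gcd(1,11) + gcd(7,1) = 4+1+1 = 6.
Pick's theorem gives I = A − B/2 + 1 = 38 − 6/2 + 1 = 36.

36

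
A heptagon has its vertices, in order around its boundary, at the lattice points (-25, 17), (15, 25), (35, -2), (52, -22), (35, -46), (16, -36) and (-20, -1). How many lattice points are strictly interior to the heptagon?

2843

Using the shoelace formula, 2A = |((-25)·25 − 15·17) + (15·(-2) − 35·25) + (35·(-22) − 52·(-2)) + (52·(-46) − 35·(-22)) + (35·(-36) − 16·(-46)) + (16·(-1) − (-20)·(-36)) + ((-20)·17 − (-25)·(-1))| = 5698, so the area is 2849.
Along each edge there are gcd(|Δx|,|Δy|)+1 lattice points, so counting each shared vertex once the boundary has gcd(40,8) + gcd(20,27) + gcd(17,20) + gcd(17,24) + gcd(19,10) + gcd(36,35) + gcd(5,18) = 8+1+1+1+1+1+1 = 14.
Pick's theorem gives I = A − B/2 + 1 = 2849 − 14/2 + 1 = 2843.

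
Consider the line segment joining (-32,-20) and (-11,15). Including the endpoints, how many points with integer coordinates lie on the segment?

The number of lattice points on a segment between lattice points is gcd(|Δx|,|Δy|) + 1 = gcd(21,35) + 1 = 7 + 1 = 8.

8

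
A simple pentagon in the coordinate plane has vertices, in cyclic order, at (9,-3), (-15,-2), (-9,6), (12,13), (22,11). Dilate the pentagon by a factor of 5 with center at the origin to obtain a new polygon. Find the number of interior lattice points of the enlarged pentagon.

By the shoelace formula, twice the signed area is |[9·(-2) − (-15)·(-3)] + [(-15)·6 − (-9)·(-2)] + [(-9)·13 − 12·6] + [12·11 − 22·13] + [22·(-3) − 9·11]| = 679, so the area is 679/2.
Summing gcd(|Δx|,|Δy|) over the edges gives the boundary count: gcd(24,1) + gcd(6,8) + gcd(21,7) + gcd(10,2) + gcd(13,14) = 1+2+7+2+1 = 13.
Scaling by 5 multiplies the area by 5² = 25 (so the new area is 16975/2) and multiplies the boundary lattice-point count by 5, giving 65.
By Pick's theorem, the interior count of the dilated polygon is 16975/2 − 65/2 + 1 = 8456.

8456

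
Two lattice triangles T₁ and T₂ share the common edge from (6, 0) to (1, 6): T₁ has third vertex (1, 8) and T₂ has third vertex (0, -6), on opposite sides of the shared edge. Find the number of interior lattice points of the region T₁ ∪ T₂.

34

The union is the simple quadrilateral with vertices (6, 0), (1, 8), (1, 6), (0, -6) in order.
The shoelace formula gives twice the area as |[6·8 − 1·0] + [1·6 − 1·8] + [1·(-6) − 0·6] + [0·0 − 6·(-6)]| = 76, so the area is 38.
Along each edge there are gcd(|Δx|,|Δy|)+1 lattice points, so counting each shared vertex once the boundary has gcd(5,8) + gcd(0,2) + gcd(1,12) + gcd(6,6) = 1+2+1+6 = 10.
By Pick's theorem I = A − B/2 + 1 = 38 − 10/2 + 1 = 34.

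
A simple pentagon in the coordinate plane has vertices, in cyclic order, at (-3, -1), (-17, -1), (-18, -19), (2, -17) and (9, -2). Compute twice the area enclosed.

769

The shoelace formula gives twice the area as |[(-3)·(-1) − (-17)·(-1)] + [(-17)·(-19) − (-18)·(-1)] + [(-18)·(-17) − 2·(-19)] + [2·(-2) − 9·(-17)] + [9·(-1) − (-3)·(-2)]| = 769, so the area is 384.5.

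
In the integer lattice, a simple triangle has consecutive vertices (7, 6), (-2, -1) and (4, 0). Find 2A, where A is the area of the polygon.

33

The shoelace formula gives twice the area as |[7·(-1) − (-2)·6] + [(-2)·0 − 4·(-1)] + [4·6 − 7·0]| = 33, so the area is 16.5.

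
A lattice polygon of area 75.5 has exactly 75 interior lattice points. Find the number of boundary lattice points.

Pick's theorem gives A = I + B/2 − 1, so B = 2(A − I + 1) = 2(75.5 − 75 + 1) = 3.

3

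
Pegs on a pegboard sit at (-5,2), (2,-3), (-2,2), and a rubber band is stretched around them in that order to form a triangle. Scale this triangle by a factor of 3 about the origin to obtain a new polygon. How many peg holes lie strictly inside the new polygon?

61

The shoelace formula gives twice the area as |((-5)·(-3) − 2·2) + (2·2 − (-2)·(-3)) + ((-2)·2 − (-5)·2)| = 15, so the area is 7.5.
Along each edge there are gcd(|Δx|,|Δy|)+1 lattice points, so counting each shared vertex once the boundary has gcd(7,5) + gcd(4,5) + gcd(3,0) = 1+1+3 = 5.
Scaling by 3 multiplies the area by 3² = 9 (so the new area is 67.5) and multiplies the boundary lattice-point count by 3, giving 15.
By Pick's theorem, the interior count of the dilated polygon is 67.5 − 15/2 + 1 = 61.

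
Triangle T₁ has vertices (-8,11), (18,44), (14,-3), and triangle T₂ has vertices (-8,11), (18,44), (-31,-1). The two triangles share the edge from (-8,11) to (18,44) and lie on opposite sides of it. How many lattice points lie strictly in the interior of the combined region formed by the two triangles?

767

The union is the simple quadrilateral with vertices (-8,11), (14,-3), (18,44), (-31,-1) in order.
Using the shoelace formula, 2A = |[(-8)·(-3) − 14·11] + [14·44 − 18·(-3)] + [18·(-1) − (-31)·44] + [(-31)·11 − (-8)·(-1)]| = 1537, so the area is 768.5.
The number of boundary lattice points is Σ gcd(|Δx|,|Δy|) = gcd(22,14) + gcd(4,47) + gcd(49,45) + gcd(23,12) = 2+1+1+1 = 5.
By Pick's theorem I = A − B/2 + 1 = 768.5 − 5/2 + 1 = 767.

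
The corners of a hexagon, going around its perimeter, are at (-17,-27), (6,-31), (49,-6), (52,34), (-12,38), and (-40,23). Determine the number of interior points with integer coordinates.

The shoelace formula gives twice the area as |((-17)·(-31) − 6·(-27)) + (6·(-6) − 49·(-31)) + (49·34 − 52·(-6)) + (52·38 − (-12)·34) + ((-12)·23 − (-40)·38) + ((-40)·(-27) − (-17)·23)| = 9249, so the area is 9249/2.
Summing gcd(|Δx|,|Δy|) over the edges gives the boundary count: gcd(23,4) + gcd(43,25) + gcd(3,40) + gcd(64,4) + gcd(28,15) + gcd(23,50) = 1+1+1+4+1+1 = 9.
Pick's theorem gives I = A − B/2 + 1 = 9249/2 − 9/2 + 1 = 4621.

4621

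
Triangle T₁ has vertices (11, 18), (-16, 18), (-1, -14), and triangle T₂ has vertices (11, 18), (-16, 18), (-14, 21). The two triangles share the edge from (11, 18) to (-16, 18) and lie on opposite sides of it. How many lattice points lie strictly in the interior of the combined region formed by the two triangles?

The union is the simple quadrilateral with vertices (11, 18), (-1, -14), (-16, 18), (-14, 21) in order.
The shoelace formula gives twice the area as |(11·(-14) − (-1)·18) + ((-1)·18 − (-16)·(-14)) + ((-16)·21 − (-14)·18) + ((-14)·18 − 11·21)| = 945, so the area is 472.5.
Along each edge there are gcd(|Δx|,|Δy|)+1 lattice points, so counting each shared vertex once the boundary has gcd(12,32) + gcd(15,32) + gcd(2,3) + gcd(25,3) = 4+1+1+1 = 7.
By Pick's theorem I = A − B/2 + 1 = 472.5 − 7/2 + 1 = 470.

470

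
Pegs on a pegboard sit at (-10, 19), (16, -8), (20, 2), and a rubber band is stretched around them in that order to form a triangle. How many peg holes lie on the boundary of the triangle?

Summing gcd(|Δx|,|Δy|) over the edges gives the boundary count: gcd(26,27) + gcd(4,10) + gcd(30,17) = 1+2+1 = 4.

4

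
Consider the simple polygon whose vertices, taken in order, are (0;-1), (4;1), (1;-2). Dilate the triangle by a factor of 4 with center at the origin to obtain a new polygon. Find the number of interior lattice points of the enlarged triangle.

37

The shoelace formula gives twice the area as |[0·1 − 4·(-1)] + [4·(-2) − 1·1] + [1·(-1) − 0·(-2)]| = 6, so the area is 3.
Along each edge there are gcd(|Δx|,|Δy|)+1 lattice points, so counting each shared vertex once the boundary has gcd(4,2) + gcd(3,3) + gcd(1,1) = 2+3+1 = 6.
Scaling by 4 multiplies the area by 4² = 16 (so the new area is 48) and multiplies the boundary lattice-point count by 4, giving 24.
By Pick's theorem, the interior count of the dilated polygon is 48 − 24/2 + 1 = 37.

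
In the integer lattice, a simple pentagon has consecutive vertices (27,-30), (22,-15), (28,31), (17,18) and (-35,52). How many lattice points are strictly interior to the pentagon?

Using the shoelace formula, 2A = |[27·(-15) − 22·(-30)] + [22·31 − 28·(-15)] + [28·18 − 17·31] + [17·52 − (-35)·18] + [(-35)·(-30) − 27·52]| = 2494, so the area is 1247.
The number of boundary lattice points is Σ gcd(|Δx|,|Δy|) = gcd(5,15) + gcd(6,46) + gcd(11,13) + gcd(52,34) + gcd(62,82) = 5+2+1+2+2 = 12.
By Pick's theorem A = I + B/2 − 1, so I = 1247 − 12/2 + 1 = 1242.

1242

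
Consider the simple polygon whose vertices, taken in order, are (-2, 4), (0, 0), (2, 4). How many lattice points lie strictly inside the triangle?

5

By the shoelace formula, twice the signed area is |[(-2)·0 − 0·4] + [0·4 − 2·0] + [2·4 − (-2)·4]| = 16, so the area is 8.
Along each edge there are gcd(|Δx|,|Δy|)+1 lattice points, so counting each shared vertex once the boundary has gcd(2,4) + gcd(2,4) + gcd(4,0) = 2+2+4 = 8.
Pick's theorem gives I = A − B/2 + 1 = 8 − 8/2 + 1 = 5.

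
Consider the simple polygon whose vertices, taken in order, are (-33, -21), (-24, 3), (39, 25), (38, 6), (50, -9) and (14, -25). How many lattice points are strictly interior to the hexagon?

2455

The shoelace formula gives twice the area as |[(-33)·3 − (-24)·(-21)] + [(-24)·25 − 39·3] + [39·6 − 38·25] + [38·(-9) − 50·6] + [50·(-25) − 14·(-9)] + [14·(-21) − (-33)·(-25)]| = 4921, so the area is 4921/2.
Summing gcd(|Δx|,|Δy|) over the edges gives the boundary count: gcd(9,24) + gcd(63,22) + gcd(1,19) + gcd(12,15) + gcd(36,16) + gcd(47,4) = 3+1+1+3+4+1 = 13.
Pick's theorem gives I = A − B/2 + 1 = 4921/2 − 13/2 + 1 = 2455.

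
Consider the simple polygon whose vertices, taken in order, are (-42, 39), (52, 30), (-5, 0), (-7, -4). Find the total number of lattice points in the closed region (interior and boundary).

1784

Using the shoelace formula, 2A = |((-42)·30 − 52·39) + (52·0 − (-5)·30) + ((-5)·(-4) − (-7)·0) + ((-7)·39 − (-42)·(-4))| = 3559, so the area is 1779.5.
Along each edge there are gcd(|Δx|,|Δy|)+1 lattice points, so counting each shared vertex once the boundary has gcd(94,9) + gcd(57,30) + gcd(2,4) + gcd(35,43) = 1+3+2+1 = 7.
Pick's theorem gives I = A − B/2 + 1 = 1779.5 − 7/2 + 1 = 1777, so the closed region contains I + B = 1777 + 7 = 1784 lattice points.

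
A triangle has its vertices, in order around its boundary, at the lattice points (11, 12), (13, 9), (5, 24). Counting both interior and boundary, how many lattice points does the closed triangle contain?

By the shoelace formula, twice the signed area is |[11·9 − 13·12] + [13·24 − 5·9] + [5·12 − 11·24]| = 6, so the area is 3.
Summing gcd(|Δx|,|Δy|) over the edges gives the boundary count: gcd(2,3) + gcd(8,15) + gcd(6,12) = 1+1+6 = 8.
Pick's theorem gives I = A − B/2 + 1 = 3 − 8/2 + 1 = 0, so the closed region contains I + B = 0 + 8 = 8 lattice points.

8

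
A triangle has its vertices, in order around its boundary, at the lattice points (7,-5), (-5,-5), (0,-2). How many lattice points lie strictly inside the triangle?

12

The shoelace formula gives twice the area as |[7·(-5) − (-5)·(-5)] + [(-5)·(-2) − 0·(-5)] + [0·(-5) − 7·(-2)]| = 36, so the area is 18.
Along each edge there are gcd(|Δx|,|Δy|)+1 lattice points, so counting each shared vertex once the boundary has gcd(12,0) + gcd(5,3) + gcd(7,3) = 12+1+1 = 14.
By Pick's theorem A = I + B/2 − 1, so I = 18 − 14/2 + 1 = 12.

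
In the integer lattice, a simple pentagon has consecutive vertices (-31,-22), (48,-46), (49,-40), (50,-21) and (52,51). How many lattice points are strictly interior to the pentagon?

3931

By the shoelace formula, twice the signed area is |[(-31)·(-46) − 48·(-22)] + [48·(-40) − 49·(-46)] + [49·(-21) − 50·(-40)] + [50·51 − 52·(-21)] + [52·(-22) − (-31)·51]| = 7866, so the area is 3933.
Along each edge there are gcd(|Δx|,|Δy|)+1 lattice points, so counting each shared vertex once the boundary has gcd(79,24) + gcd(1,6) + gcd(1,19) + gcd(2,72) + gcd(83,73) = 1+1+1+2+1 = 6.
Pick's theorem gives I = A − B/2 + 1 = 3933 − 6/2 + 1 = 3931.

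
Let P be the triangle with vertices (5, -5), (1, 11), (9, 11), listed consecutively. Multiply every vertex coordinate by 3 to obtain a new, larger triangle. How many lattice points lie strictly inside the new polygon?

553

Using the shoelace formula, 2A = |(5·11 − 1·(-5)) + (1·11 − 9·11) + (9·(-5) − 5·11)| = 128, so the area is 64.
The number of boundary lattice points is Σ gcd(|Δx|,|Δy|) = gcd(4,16) + gcd(8,0) + gcd(4,16) = 4+8+4 = 16.
Scaling by 3 multiplies the area by 3² = 9 (so the new area is 576) and multiplies the boundary lattice-point count by 3, giving 48.
By Pick's theorem, the interior count of the dilated polygon is 576 − 48/2 + 1 = 553.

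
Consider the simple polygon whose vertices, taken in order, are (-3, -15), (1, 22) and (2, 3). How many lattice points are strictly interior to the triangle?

The shoelace formula gives twice the area as |((-3)·22 − 1·(-15)) + (1·3 − 2·22) + (2·(-15) − (-3)·3)| = 113, so the area is 56.5.
Summing gcd(|Δx|,|Δy|) over the edges gives the boundary count: gcd(4,37) + gcd(1,19) + gcd(5,18) = 1+1+1 = 3.
By Pick's theorem A = I + B/2 − 1, so I = 56.5 − 3/2 + 1 = 56.

56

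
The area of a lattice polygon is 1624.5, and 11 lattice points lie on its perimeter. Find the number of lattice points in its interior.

From Pick's theorem, I = A − B/2 + 1 = 1624.5 − 11/2 + 1 = 1620.

1620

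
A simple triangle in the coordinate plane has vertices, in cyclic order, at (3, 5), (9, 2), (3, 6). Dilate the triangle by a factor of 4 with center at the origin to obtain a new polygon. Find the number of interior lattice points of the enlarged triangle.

The shoelace formula gives twice the area as |[3·2 − 9·5] + [9·6 − 3·2] + [3·5 − 3·6]| = 6, so the area is 3.
The number of boundary lattice points is Σ gcd(|Δx|,|Δy|) = gcd(6,3) + gcd(6,4) + gcd(0,1) = 3+2+1 = 6.
Scaling by 4 multiplies the area by 4² = 16 (so the new area is 48) and multiplies the boundary lattice-point count by 4, giving 24.
By Pick's theorem, the interior count of the dilated polygon is 48 − 24/2 + 1 = 37.

37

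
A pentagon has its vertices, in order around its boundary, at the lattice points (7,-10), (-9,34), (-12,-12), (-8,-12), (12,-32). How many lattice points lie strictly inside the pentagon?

Using the shoelace formula, 2A = |[7·34 − (-9)·(-10)] + [(-9)·(-12) − (-12)·34] + [(-12)·(-12) − (-8)·(-12)] + [(-8)·(-32) − 12·(-12)] + [12·(-10) − 7·(-32)]| = 1216, so the area is 608.
The number of boundary lattice points is Σ gcd(|Δx|,|Δy|) = gcd(16,44) + gcd(3,46) + gcd(4,0) + gcd(20,20) + gcd(5,22) = 4+1+4+20+1 = 30.
Pick's theorem gives I = A − B/2 + 1 = 608 − 30/2 + 1 = 594.

594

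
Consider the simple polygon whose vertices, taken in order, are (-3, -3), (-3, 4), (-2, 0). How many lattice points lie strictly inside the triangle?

Using the shoelace formula, 2A = |[(-3)·4 − (-3)·(-3)] + [(-3)·0 − (-2)·4] + [(-2)·(-3) − (-3)·0]| = 7, so the area is 3.5.
Along each edge there are gcd(|Δx|,|Δy|)+1 lattice points, so counting each shared vertex once the boundary has gcd(0,7) + gcd(1,4) + gcd(1,3) = 7+1+1 = 9.
By Pick's theorem A = I + B/2 − 1, so I = 3.5 − 9/2 + 1 = 0.

0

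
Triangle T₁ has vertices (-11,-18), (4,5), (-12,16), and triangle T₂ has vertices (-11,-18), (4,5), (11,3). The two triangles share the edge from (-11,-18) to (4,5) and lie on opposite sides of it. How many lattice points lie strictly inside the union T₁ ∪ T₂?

361

The union is the simple quadrilateral with vertices (-11,-18), (-12,16), (4,5), (11,3) in order.
The shoelace formula gives twice the area as |((-11)·16 − (-12)·(-18)) + ((-12)·5 − 4·16) + (4·3 − 11·5) + (11·(-18) − (-11)·3)| = 724, so the area is 362.
The number of boundary lattice points is Σ gcd(|Δx|,|Δy|) = gcd(1,34) + gcd(16,11) + gcd(7,2) + gcd(22,21) = 1+1+1+1 = 4.
By Pick's theorem I = A − B/2 + 1 = 362 − 4/2 + 1 = 361.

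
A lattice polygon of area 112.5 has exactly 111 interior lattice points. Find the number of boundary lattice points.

5

Pick's theorem gives A = I + B/2 − 1, so B = 2(A − I + 1) = 2(112.5 − 111 + 1) = 5.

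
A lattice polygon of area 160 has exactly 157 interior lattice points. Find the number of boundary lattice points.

Pick's theorem gives A = I + B/2 − 1, so B = 2(A − I + 1) = 2(160 − 157 + 1) = 8.

8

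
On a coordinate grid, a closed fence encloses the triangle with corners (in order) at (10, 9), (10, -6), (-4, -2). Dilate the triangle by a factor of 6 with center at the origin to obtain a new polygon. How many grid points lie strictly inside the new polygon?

Using the shoelace formula, 2A = |(10·(-6) − 10·9) + (10·(-2) − (-4)·(-6)) + ((-4)·9 − 10·(-2))| = 210, so the area is 105.
The number of boundary lattice points is Σ gcd(|Δx|,|Δy|) = gcd(0,15) + gcd(14,4) + gcd(14,11) = 15+2+1 = 18.
Scaling by 6 multiplies the area by 6² = 36 (so the new area is 3780) and multiplies the boundary lattice-point count by 6, giving 108.
By Pick's theorem, the interior count of the dilated polygon is 3780 − 108/2 + 1 = 3727.

3727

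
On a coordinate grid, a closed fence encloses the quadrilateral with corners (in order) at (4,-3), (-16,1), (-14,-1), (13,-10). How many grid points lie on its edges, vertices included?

Summing gcd(|Δx|,|Δy|) over the edges gives the boundary count: gcd(20,4) + gcd(2,2) + gcd(27,9) + gcd(9,7) = 4+2+9+1 = 16.

16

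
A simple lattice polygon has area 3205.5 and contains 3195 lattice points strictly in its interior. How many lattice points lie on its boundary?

Pick's theorem gives A = I + B/2 − 1, so B = 2(A − I + 1) = 2(3205.5 − 3195 + 1) = 23.

23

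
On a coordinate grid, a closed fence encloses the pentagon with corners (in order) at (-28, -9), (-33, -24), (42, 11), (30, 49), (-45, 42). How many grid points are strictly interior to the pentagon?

The shoelace formula gives twice the area as |((-28)·(-24) − (-33)·(-9)) + ((-33)·11 − 42·(-24)) + (42·49 − 30·11) + (30·42 − (-45)·49) + ((-45)·(-9) − (-28)·42)| = 7794, so the area is 3897.
Along each edge there are gcd(|Δx|,|Δy|)+1 lattice points, so counting each shared vertex once the boundary has gcd(5,15) + gcd(75,35) + gcd(12,38) + gcd(75,7) + gcd(17,51) = 5+5+2+1+17 = 30.
By Pick's theorem A = I + B/2 − 1, so I = 3897 − 30/2 + 1 = 3883.

3883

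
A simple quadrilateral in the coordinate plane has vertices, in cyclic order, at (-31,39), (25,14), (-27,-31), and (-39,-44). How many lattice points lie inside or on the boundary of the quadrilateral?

By the shoelace formula, twice the signed area is |[(-31)·14 − 25·39] + [25·(-31) − (-27)·14] + [(-27)·(-44) − (-39)·(-31)] + [(-39)·39 − (-31)·(-44)]| = 4712, so the area is 2356.
The number of boundary lattice points is Σ gcd(|Δx|,|Δy|) = gcd(56,25) + gcd(52,45) + gcd(12,13) + gcd(8,83) = 1+1+1+1 = 4.
Pick's theorem gives I = A − B/2 + 1 = 2356 − 4/2 + 1 = 2355, so the closed region contains I + B = 2355 + 4 = 2359 lattice points.

2359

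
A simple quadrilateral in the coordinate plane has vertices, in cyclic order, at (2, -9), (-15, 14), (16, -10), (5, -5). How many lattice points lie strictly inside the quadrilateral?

122

The shoelace formula gives twice the area as |[2·14 − (-15)·(-9)] + [(-15)·(-10) − 16·14] + [16·(-5) − 5·(-10)] + [5·(-9) − 2·(-5)]| = 246, so the area is 123.
Summing gcd(|Δx|,|Δy|) over the edges gives the boundary count: gcd(17,23) + gcd(31,24) + gcd(11,5) + gcd(3,4) = 1+1+1+1 = 4.
Pick's theorem gives I = A − B/2 + 1 = 123 − 4/2 + 1 = 122.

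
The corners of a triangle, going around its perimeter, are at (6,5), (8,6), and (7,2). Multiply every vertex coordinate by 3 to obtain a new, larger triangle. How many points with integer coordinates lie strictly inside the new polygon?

The shoelace formula gives twice the area as |(6·6 − 8·5) + (8·2 − 7·6) + (7·5 − 6·2)| = 7, so the area is 7/2.
Along each edge there are gcd(|Δx|,|Δy|)+1 lattice points, so counting each shared vertex once the boundary has gcd(2,1) + gcd(1,4) + gcd(1,3) = 1+1+1 = 3.
Scaling by 3 multiplies the area by 3² = 9 (so the new area is 31.5) and multiplies the boundary lattice-point count by 3, giving 9.
By Pick's theorem, the interior count of the dilated polygon is 31.5 − 9/2 + 1 = 28.

28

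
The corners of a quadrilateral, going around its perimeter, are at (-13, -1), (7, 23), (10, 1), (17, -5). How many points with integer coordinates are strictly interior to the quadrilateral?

The shoelace formula gives twice the area as |[(-13)·23 − 7·(-1)] + [7·1 − 10·23] + [10·(-5) − 17·1] + [17·(-1) − (-13)·(-5)]| = 664, so the area is 332.
Summing gcd(|Δx|,|Δy|) over the edges gives the boundary count: gcd(20,24) + gcd(3,22) + gcd(7,6) + gcd(30,4) = 4+1+1+2 = 8.
By Pick's theorem A = I + B/2 − 1, so I = 332 − 8/2 + 1 = 329.

329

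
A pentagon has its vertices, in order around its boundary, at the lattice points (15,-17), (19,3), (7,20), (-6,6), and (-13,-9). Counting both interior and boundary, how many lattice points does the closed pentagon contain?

695

Using the shoelace formula, 2A = |[15·3 − 19·(-17)] + [19·20 − 7·3] + [7·6 − (-6)·20] + [(-6)·(-9) − (-13)·6] + [(-13)·(-17) − 15·(-9)]| = 1377, so the area is 1377/2.
Along each edge there are gcd(|Δx|,|Δy|)+1 lattice points, so counting each shared vertex once the boundary has gcd(4,20) + gcd(12,17) + gcd(13,14) + gcd(7,15) + gcd(28,8) = 4+1+1+1+4 = 11.
Pick's theorem gives I = A − B/2 + 1 = 1377/2 − 11/2 + 1 = 684, so the closed region contains I + B = 684 + 11 = 695 lattice points.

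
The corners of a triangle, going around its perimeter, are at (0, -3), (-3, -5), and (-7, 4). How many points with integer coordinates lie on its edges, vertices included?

Summing gcd(|Δx|,|Δy|) over the edges gives the boundary count: gcd(3,2) + gcd(4,9) + gcd(7,7) = 1+1+7 = 9.

9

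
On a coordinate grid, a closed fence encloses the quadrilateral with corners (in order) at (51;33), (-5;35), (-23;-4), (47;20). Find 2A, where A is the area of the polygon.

By the shoelace formula, twice the signed area is |(51·35 − (-5)·33) + ((-5)·(-4) − (-23)·35) + ((-23)·20 − 47·(-4)) + (47·33 − 51·20)| = 3034, so the area is 1517.

3034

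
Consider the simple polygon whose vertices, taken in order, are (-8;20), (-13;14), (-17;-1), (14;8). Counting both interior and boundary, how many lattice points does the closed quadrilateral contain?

314

By the shoelace formula, twice the signed area is |[(-8)·14 − (-13)·20] + [(-13)·(-1) − (-17)·14] + [(-17)·8 − 14·(-1)] + [14·20 − (-8)·8]| = 621, so the area is 621/2.
The number of boundary lattice points is Σ gcd(|Δx|,|Δy|) = gcd(5,6) + gcd(4,15) + gcd(31,9) + gcd(22,12) = 1+1+1+2 = 5.
Pick's theorem gives I = A − B/2 + 1 = 621/2 − 5/2 + 1 = 309, so the closed region contains I + B = 309 + 5 = 314 lattice points.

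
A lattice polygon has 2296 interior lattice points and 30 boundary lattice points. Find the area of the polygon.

2310

By Pick's theorem, A = I + B/2 − 1 = 2296 + 30/2 − 1 = 2310.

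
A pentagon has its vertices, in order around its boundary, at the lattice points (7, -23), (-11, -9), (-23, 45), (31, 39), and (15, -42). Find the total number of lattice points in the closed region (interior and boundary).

2633

Using the shoelace formula, 2A = |[7·(-9) − (-11)·(-23)] + [(-11)·45 − (-23)·(-9)] + [(-23)·39 − 31·45] + [31·(-42) − 15·39] + [15·(-23) − 7·(-42)]| = 5248, so the area is 2624.
The number of boundary lattice points is Σ gcd(|Δx|,|Δy|) = gcd(18,14) + gcd(12,54) + gcd(54,6) + gcd(16,81) + gcd(8,19) = 2+6+6+1+1 = 16.
Pick's theorem gives I = A − B/2 + 1 = 2624 − 16/2 + 1 = 2617, so the closed region contains I + B = 2617 + 16 = 2633 lattice points.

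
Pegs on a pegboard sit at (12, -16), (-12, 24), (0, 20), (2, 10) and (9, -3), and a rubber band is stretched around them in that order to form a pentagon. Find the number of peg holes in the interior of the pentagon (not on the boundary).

187

By the shoelace formula, twice the signed area is |[12·24 − (-12)·(-16)] + [(-12)·20 − 0·24] + [0·10 − 2·20] + [2·(-3) − 9·10] + [9·(-16) − 12·(-3)]| = 388, so the area is 194.
Along each edge there are gcd(|Δx|,|Δy|)+1 lattice points, so counting each shared vertex once the boundary has gcd(24,40) + gcd(12,4) + gcd(2,10) + gcd(7,13) + gcd(3,13) = 8+4+2+1+1 = 16.
By Pick's theorem A = I + B/2 − 1, so I = 194 − 16/2 + 1 = 187.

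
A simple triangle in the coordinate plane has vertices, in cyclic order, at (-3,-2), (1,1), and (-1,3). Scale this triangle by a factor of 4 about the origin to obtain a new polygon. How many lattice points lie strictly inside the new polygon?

Using the shoelace formula, 2A = |[(-3)·1 − 1·(-2)] + [1·3 − (-1)·1] + [(-1)·(-2) − (-3)·3]| = 14, so the area is 7.
Along each edge there are gcd(|Δx|,|Δy|)+1 lattice points, so counting each shared vertex once the boundary has gcd(4,3) + gcd(2,2) + gcd(2,5) = 1+2+1 = 4.
Scaling by 4 multiplies the area by 4² = 16 (so the new area is 112) and multiplies the boundary lattice-point count by 4, giving 16.
By Pick's theorem, the interior count of the dilated polygon is 112 − 16/2 + 1 = 105.

105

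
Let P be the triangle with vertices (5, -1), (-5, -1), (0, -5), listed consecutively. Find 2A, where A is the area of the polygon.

Using the shoelace formula, 2A = |(5·(-1) − (-5)·(-1)) + ((-5)·(-5) − 0·(-1)) + (0·(-1) − 5·(-5))| = 40, so the area is 20.

40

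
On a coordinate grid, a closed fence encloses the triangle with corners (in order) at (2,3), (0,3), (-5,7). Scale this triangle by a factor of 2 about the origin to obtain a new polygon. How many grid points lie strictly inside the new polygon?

13

The shoelace formula gives twice the area as |(2·3 − 0·3) + (0·7 − (-5)·3) + ((-5)·3 − 2·7)| = 8, so the area is 4.
Along each edge there are gcd(|Δx|,|Δy|)+1 lattice points, so counting each shared vertex once the boundary has gcd(2,0) + gcd(5,4) + gcd(7,4) = 2+1+1 = 4.
Scaling by 2 multiplies the area by 2² = 4 (so the new area is 16) and multiplies the boundary lattice-point count by 2, giving 8.
By Pick's theorem, the interior count of the dilated polygon is 16 − 8/2 + 1 = 13.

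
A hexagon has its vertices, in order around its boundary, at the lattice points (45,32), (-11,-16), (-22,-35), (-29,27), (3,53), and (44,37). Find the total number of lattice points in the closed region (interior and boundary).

3028

By the shoelace formula, twice the signed area is |[45·(-16) − (-11)·32] + [(-11)·(-35) − (-22)·(-16)] + [(-22)·27 − (-29)·(-35)] + [(-29)·53 − 3·27] + [3·37 − 44·53] + [44·32 − 45·37]| = 6040, so the area is 3020.
The number of boundary lattice points is Σ gcd(|Δx|,|Δy|) = gcd(56,48) + gcd(11,19) + gcd(7,62) + gcd(32,26) + gcd(41,16) + gcd(1,5) = 8+1+1+2+1+1 = 14.
Pick's theorem gives I = A − B/2 + 1 = 3020 − 14/2 + 1 = 3014, so the closed region contains I + B = 3014 + 14 = 3028 lattice points.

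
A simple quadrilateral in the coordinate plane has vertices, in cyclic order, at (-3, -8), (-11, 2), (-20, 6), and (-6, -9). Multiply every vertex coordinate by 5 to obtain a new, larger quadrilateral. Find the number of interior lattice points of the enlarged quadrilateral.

The shoelace formula gives twice the area as |((-3)·2 − (-11)·(-8)) + ((-11)·6 − (-20)·2) + ((-20)·(-9) − (-6)·6) + ((-6)·(-8) − (-3)·(-9))| = 117, so the area is 117/2.
Along each edge there are gcd(|Δx|,|Δy|)+1 lattice points, so counting each shared vertex once the boundary has gcd(8,10) + gcd(9,4) + gcd(14,15) + gcd(3,1) = 2+1+1+1 = 5.
Scaling by 5 multiplies the area by 5² = 25 (so the new area is 1462.5) and multiplies the boundary lattice-point count by 5, giving 25.
By Pick's theorem, the interior count of the dilated polygon is 1462.5 − 25/2 + 1 = 1451.

1451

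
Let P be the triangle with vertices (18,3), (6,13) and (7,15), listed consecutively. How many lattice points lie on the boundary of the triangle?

Along each edge there are gcd(|Δx|,|Δy|)+1 lattice points, so counting each shared vertex once the boundary has gcd(12,10) + gcd(1,2) + gcd(11,12) = 2+1+1 = 4.

4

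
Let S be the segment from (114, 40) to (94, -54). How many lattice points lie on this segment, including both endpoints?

The number of lattice points on a segment between lattice points is gcd(|Δx|,|Δy|) + 1 = gcd(20,94) + 1 = 2 + 1 = 3.

3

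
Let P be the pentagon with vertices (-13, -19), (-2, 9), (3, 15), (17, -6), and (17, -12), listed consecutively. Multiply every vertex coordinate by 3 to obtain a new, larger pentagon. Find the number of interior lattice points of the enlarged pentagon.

The shoelace formula gives twice the area as |[(-13)·9 − (-2)·(-19)] + [(-2)·15 − 3·9] + [3·(-6) − 17·15] + [17·(-12) − 17·(-6)] + [17·(-19) − (-13)·(-12)]| = 1066, so the area is 533.
Along each edge there are gcd(|Δx|,|Δy|)+1 lattice points, so counting each shared vertex once the boundary has gcd(11,28) + gcd(5,6) + gcd(14,21) + gcd(0,6) + gcd(30,7) = 1+1+7+6+1 = 16.
Scaling by 3 multiplies the area by 3² = 9 (so the new area is 4797) and multiplies the boundary lattice-point count by 3, giving 48.
By Pick's theorem, the interior count of the dilated polygon is 4797 − 48/2 + 1 = 4774.

4774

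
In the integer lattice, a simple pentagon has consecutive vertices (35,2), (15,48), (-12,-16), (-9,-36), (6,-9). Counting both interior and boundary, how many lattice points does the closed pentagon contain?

By the shoelace formula, twice the signed area is |[35·48 − 15·2] + [15·(-16) − (-12)·48] + [(-12)·(-36) − (-9)·(-16)] + [(-9)·(-9) − 6·(-36)] + [6·2 − 35·(-9)]| = 2898, so the area is 1449.
The number of boundary lattice points is Σ gcd(|Δx|,|Δy|) = gcd(20,46) + gcd(27,64) + gcd(3,20) + gcd(15,27) + gcd(29,11) = 2+1+1+3+1 = 8.
Pick's theorem gives I = A − B/2 + 1 = 1449 − 8/2 + 1 = 1446, so the closed region contains I + B = 1446 + 8 = 1454 lattice points.

1454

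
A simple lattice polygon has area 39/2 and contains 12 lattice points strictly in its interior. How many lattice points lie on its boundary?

17

Pick's theorem gives A = I + B/2 − 1, so B = 2(A − I + 1) = 2(39/2 − 12 + 1) = 17.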